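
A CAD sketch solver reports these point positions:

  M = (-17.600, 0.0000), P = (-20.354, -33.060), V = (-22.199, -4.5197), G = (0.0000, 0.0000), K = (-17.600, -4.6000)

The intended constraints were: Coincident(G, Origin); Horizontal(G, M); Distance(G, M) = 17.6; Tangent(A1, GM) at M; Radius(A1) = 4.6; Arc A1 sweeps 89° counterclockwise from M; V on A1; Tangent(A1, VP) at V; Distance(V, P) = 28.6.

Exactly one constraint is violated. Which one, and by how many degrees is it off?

Tangent(A1, VP) at V — off by 4.70°.

G = (0.00, 0.00) ✓; G.y = 0.00, M.y = 0.00 ✓; |GM| = 17.60 ✓; ∠(KM, MG) = 90.00° ✓; |KM| = 4.600 ✓; bearing(K→V) − bearing(K→M) = 89.00° ✓; |KV| = 4.600 ✓; ∠(KV, VP) = 85.30° ✗; |VP| = 28.60 ✓.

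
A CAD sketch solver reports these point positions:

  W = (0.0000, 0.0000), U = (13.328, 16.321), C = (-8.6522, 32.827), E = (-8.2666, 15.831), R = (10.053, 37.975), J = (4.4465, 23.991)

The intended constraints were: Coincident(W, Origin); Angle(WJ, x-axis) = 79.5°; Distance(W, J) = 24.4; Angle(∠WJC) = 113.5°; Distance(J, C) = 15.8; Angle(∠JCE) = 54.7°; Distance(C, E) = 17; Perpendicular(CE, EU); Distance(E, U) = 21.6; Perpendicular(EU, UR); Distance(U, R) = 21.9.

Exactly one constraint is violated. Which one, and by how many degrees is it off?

Perpendicular(EU, UR) — off by 7.30°.

W = (0.00, 0.00) ✓; WJ at 79.50° ✓; |WJ| = 24.40 ✓; ∠WJC = 113.5° ✓; |JC| = 15.80 ✓; ∠JCE = 54.70° ✓; |CE| = 17.00 ✓; ∠(CE, EU) = 90.00° ✓; |EU| = 21.60 ✓; ∠(EU, UR) = 97.30° ✗; |UR| = 21.90 ✓.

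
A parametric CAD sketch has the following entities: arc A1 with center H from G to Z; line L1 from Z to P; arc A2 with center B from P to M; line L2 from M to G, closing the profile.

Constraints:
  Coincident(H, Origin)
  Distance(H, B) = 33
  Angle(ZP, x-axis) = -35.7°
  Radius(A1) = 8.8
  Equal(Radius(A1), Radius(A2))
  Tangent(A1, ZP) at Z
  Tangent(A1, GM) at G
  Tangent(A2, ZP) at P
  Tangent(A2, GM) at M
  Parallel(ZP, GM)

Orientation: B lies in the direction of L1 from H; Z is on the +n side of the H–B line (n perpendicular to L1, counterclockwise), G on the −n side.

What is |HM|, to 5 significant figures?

34.153

The slot axis is L1's direction at -35.7°, so u = (cos -35.7°, sin -35.7°) = (0.81208, -0.58354) and n = (−sin -35.7°, cos -35.7°) = (0.58354, 0.81208). H is at the origin and B lies 33.0 along u from H, so B = 33.0·u = (26.799, -19.257). Tangency of A1 to both parallel lines with radius 8.8 puts Z and G at H ± 8.8·n: Z = (5.1352, 7.1463), G = (-5.1352, -7.1463). Equal radii place P and M the same way about B: P = B + 8.8·n = (31.934, -12.111), M = B − 8.8·n = (21.664, -26.403). Then |HM| = |M − H| = 34.153.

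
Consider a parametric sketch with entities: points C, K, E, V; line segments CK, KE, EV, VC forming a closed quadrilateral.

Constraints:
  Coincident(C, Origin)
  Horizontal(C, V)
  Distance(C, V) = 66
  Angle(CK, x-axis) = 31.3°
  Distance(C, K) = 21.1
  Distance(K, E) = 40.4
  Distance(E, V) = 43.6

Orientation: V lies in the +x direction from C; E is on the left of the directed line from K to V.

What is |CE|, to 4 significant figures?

61.14

Checks: |KE| = 40.40 ✓; |EV| = 43.60 ✓.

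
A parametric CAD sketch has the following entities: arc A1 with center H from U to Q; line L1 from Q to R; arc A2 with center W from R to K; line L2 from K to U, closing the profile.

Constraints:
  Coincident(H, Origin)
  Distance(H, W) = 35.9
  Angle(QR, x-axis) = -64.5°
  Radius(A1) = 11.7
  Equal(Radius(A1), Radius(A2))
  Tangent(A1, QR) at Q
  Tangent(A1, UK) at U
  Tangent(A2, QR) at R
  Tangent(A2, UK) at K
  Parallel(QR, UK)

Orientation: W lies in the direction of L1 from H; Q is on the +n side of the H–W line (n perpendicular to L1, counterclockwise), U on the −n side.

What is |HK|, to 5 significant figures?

37.758

Tangency of A1 to both parallel lines with radius 11.7 puts Q and U at H ± 11.7·n: Q = (10.560, 5.0370), U = (-10.560, -5.0370). Equal radii place R and K the same way about W: R = W + 11.7·n = (26.016, -27.366), K = W − 11.7·n = (4.8951, -37.440). Then |HK| = |K − H| = 37.758.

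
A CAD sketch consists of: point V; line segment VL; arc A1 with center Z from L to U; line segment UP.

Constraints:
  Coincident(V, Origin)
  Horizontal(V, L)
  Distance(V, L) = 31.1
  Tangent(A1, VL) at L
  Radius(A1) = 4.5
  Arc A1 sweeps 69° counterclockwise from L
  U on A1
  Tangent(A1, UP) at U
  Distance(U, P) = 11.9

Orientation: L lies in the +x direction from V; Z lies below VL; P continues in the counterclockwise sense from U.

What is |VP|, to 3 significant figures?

26.6

V is at the origin; VL is horizontal with |VL| = 31.1 and L on the +x side, so L = (31.1, 0.00). A1 meets VL tangentially, so ZL is at right angles to VL, so Z = L + (0, -4.5) = (31.1, -4.50). On A1, L sits at bearing 90° from Z; a 69° counterclockwise sweep puts U at bearing 159°, so U = Z + 4.5·(cos 159°, sin 159°) = (26.9, -2.89). The tangent condition forces ZU to be normal to UP, so UP runs along (−sin 159°, cos 159°); with |UP| = 11.9, P = (22.6, -14.0). Then |VP| = |P − V| = 26.6.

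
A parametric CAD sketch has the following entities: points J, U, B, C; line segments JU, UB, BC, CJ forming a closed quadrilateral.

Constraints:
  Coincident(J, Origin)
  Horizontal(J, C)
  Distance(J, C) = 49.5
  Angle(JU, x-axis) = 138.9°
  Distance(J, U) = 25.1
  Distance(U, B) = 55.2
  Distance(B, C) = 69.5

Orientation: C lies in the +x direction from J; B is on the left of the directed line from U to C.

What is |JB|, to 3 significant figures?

62.0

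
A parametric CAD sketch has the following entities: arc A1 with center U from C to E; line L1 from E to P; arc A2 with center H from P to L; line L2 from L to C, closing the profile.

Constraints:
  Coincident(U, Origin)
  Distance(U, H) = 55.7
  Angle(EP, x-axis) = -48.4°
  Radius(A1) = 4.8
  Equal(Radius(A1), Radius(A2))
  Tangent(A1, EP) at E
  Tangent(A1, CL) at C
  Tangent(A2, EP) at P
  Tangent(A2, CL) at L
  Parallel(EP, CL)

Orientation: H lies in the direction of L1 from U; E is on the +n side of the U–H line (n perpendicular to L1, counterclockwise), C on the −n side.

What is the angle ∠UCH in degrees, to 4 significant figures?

85.07°

U is at the origin and H lies 55.7 along u from U, so H = 55.7·u = (36.98, -41.65). Tangency of A1 to both parallel lines with radius 4.8 puts E and C at U ± 4.8·n: E = (3.589, 3.187), C = (-3.589, -3.187). Then cos ∠UCH = CU·CH / (|CU||CH|), giving 85.07°.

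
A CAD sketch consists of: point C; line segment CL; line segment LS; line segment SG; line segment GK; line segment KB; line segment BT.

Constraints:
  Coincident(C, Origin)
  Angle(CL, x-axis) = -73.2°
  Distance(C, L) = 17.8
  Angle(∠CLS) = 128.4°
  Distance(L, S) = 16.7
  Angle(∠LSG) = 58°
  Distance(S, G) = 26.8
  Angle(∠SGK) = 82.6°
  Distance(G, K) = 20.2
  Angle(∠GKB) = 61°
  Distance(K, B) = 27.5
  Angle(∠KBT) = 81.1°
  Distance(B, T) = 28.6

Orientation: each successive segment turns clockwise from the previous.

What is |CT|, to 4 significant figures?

32.81

C is at the origin; CL runs at -73.2° with length 17.8, so L = (5.145, -17.04). ∠CLS = 128.4° gives LS at -124.8° from the x-axis; with |LS| = 16.7, S = (-4.386, -30.75). ∠LSG = 58.0° gives SG at 113.2° from the x-axis; with |SG| = 26.8, G = (-14.94, -6.121). ∠SGK = 82.6° gives GK at 15.80° from the x-axis; with |GK| = 20.2, K = (4.493, -0.6206). ∠GKB = 61.0° gives KB at -103.2° from the x-axis; with |KB| = 27.5, B = (-1.787, -27.39). ∠KBT = 81.1° gives BT at 157.9° from the x-axis; with |BT| = 28.6, T = (-28.29, -16.63). Then |CT| = |T − C| = 32.81.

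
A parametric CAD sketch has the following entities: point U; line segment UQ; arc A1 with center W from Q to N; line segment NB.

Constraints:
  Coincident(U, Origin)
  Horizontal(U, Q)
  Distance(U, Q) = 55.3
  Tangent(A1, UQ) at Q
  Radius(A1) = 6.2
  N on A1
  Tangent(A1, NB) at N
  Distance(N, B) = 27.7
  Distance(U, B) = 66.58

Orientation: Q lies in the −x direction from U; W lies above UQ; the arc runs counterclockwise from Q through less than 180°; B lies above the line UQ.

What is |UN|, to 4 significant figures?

49.96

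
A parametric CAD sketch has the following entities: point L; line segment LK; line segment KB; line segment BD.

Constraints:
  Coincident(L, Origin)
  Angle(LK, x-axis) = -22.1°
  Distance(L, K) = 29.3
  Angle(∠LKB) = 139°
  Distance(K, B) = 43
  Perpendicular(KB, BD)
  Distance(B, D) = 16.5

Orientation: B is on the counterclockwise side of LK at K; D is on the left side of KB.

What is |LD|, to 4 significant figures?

65.17

∠LKB = 139.0°, so KB runs at -22.1° + (180° − 139.0°) = 18.90° from the x-axis; with |KB| = 43.0, B = K + 43.0·(cos 18.90°, sin 18.90°) = (67.83, 2.905). The perpendicularity gives BD at right angles to KB; with |BD| = 16.5 on the left of KB, D = B + 16.5·(-0.3239, 0.9461) = (62.48, 18.52). Then |LD| = |D − L| = 65.17.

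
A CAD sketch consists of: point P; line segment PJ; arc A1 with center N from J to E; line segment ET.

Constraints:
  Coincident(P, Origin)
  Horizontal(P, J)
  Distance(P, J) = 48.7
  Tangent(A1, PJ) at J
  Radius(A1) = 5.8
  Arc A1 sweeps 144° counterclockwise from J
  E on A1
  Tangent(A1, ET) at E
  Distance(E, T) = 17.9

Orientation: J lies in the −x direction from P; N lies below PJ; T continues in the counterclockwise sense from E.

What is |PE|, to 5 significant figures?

53.155

The tangent condition forces NJ to be normal to PJ, so N = J + (0, -5.8) = (-48.700, -5.8000). On A1, J sits at bearing 90° from N; a 144° counterclockwise sweep puts E at bearing 234°, so E = N + 5.8·(cos 234°, sin 234°) = (-52.109, -10.492). Then |PE| = |E − P| = 53.155.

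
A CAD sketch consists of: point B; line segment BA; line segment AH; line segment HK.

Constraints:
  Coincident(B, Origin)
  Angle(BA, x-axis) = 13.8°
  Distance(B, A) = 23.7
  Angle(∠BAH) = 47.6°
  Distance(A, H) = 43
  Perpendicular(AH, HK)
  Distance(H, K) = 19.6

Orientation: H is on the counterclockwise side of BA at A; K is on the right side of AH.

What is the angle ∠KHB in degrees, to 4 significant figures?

122.9°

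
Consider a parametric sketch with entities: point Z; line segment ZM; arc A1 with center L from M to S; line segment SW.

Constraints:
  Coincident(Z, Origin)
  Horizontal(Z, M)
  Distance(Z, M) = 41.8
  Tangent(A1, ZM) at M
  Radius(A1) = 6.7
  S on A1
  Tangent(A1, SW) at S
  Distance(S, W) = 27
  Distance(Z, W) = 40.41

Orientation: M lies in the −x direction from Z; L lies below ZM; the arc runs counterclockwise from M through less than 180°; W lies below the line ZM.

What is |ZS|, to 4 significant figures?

47.84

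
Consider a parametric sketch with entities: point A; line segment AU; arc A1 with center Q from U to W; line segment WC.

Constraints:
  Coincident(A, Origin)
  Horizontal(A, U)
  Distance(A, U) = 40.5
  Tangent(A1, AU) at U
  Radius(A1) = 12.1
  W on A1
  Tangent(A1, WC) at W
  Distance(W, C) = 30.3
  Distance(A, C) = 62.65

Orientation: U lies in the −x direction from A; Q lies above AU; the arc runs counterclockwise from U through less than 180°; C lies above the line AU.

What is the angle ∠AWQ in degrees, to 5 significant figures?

121.13°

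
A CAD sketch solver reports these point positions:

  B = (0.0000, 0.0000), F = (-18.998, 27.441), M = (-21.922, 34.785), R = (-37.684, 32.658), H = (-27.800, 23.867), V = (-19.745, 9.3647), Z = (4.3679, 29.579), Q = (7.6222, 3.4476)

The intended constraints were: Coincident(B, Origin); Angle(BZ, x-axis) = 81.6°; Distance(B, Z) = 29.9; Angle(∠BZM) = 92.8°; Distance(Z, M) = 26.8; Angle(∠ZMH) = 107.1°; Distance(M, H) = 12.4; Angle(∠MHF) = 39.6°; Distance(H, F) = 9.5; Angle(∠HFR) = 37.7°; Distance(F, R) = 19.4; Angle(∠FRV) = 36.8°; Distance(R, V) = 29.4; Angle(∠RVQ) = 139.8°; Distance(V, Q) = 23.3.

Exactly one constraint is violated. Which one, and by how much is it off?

Distance(V, Q) = 23.3 — off by 4.70.

B = (0.00, 0.00) ✓; BZ at 81.60° ✓; |BZ| = 29.90 ✓; ∠BZM = 92.80° ✓; |ZM| = 26.80 ✓; ∠ZMH = 107.1° ✓; |MH| = 12.40 ✓; ∠MHF = 39.60° ✓; |HF| = 9.500 ✓; ∠HFR = 37.70° ✓; |FR| = 19.40 ✓; ∠FRV = 36.80° ✓; |RV| = 29.40 ✓; ∠RVQ = 139.8° ✓; |VQ| = 28.00 ✗.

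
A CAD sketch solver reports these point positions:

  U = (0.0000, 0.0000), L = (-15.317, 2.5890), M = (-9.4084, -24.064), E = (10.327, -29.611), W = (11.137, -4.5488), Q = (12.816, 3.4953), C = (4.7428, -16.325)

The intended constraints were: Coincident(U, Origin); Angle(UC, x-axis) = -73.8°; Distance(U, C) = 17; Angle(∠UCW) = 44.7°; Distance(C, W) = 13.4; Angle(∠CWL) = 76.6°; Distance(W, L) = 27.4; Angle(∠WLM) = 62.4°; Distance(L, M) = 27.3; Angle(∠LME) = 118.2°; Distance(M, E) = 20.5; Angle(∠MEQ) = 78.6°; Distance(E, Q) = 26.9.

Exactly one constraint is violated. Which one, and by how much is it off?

Distance(E, Q) = 26.9 — off by 6.30.

U = (0.00, 0.00) ✓; UC at -73.80° ✓; |UC| = 17.00 ✓; ∠UCW = 44.70° ✓; |CW| = 13.40 ✓; ∠CWL = 76.60° ✓; |WL| = 27.40 ✓; ∠WLM = 62.40° ✓; |LM| = 27.30 ✓; ∠LME = 118.2° ✓; |ME| = 20.50 ✓; ∠MEQ = 78.60° ✓; |EQ| = 33.20 ✗.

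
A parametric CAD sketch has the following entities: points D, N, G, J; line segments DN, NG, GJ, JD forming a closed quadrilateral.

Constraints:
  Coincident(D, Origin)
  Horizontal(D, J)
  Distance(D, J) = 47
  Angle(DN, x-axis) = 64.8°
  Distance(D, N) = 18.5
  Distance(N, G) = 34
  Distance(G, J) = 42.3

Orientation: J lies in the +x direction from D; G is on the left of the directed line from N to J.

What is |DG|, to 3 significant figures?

51.6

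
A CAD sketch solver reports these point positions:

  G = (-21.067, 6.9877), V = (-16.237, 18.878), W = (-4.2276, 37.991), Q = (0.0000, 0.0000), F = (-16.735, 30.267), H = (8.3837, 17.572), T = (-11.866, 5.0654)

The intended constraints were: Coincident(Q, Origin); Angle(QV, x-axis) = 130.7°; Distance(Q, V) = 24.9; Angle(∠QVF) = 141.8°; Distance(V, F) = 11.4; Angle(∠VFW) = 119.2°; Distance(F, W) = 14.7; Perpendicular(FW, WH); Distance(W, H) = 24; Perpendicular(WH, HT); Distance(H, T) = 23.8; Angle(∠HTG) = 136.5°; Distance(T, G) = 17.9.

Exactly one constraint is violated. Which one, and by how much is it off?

Distance(T, G) = 17.9 — off by 8.50.

Q = (0.00, 0.00) ✓; QV at 130.7° ✓; |QV| = 24.90 ✓; ∠QVF = 141.8° ✓; |VF| = 11.40 ✓; ∠VFW = 119.2° ✓; |FW| = 14.70 ✓; ∠(FW, WH) = 90.00° ✓; |WH| = 24.00 ✓; ∠(WH, HT) = 90.00° ✓; |HT| = 23.80 ✓; ∠HTG = 136.5° ✓; |TG| = 9.400 ✗.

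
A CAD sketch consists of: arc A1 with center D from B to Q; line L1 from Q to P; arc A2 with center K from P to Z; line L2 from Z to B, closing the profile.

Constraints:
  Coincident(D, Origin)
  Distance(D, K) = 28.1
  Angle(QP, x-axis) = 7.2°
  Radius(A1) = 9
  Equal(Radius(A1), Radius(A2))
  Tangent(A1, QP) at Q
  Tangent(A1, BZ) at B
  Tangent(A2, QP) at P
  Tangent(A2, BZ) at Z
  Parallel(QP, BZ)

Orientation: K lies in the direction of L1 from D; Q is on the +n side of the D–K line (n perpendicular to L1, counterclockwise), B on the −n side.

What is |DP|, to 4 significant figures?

29.51

The slot axis is L1's direction at 7.2°, so u = (cos 7.2°, sin 7.2°) = (0.9921, 0.1253) and n = (−sin 7.2°, cos 7.2°) = (-0.1253, 0.9921). D is at the origin and K lies 28.1 along u from D, so K = 28.1·u = (27.88, 3.522). Tangency of A1 to both parallel lines with radius 9.0 puts Q and B at D ± 9.0·n: Q = (-1.128, 8.929), B = (1.128, -8.929). Equal radii place P and Z the same way about K: P = K + 9.0·n = (26.75, 12.45), Z = K − 9.0·n = (29.01, -5.407). Then |DP| = |P − D| = 29.51.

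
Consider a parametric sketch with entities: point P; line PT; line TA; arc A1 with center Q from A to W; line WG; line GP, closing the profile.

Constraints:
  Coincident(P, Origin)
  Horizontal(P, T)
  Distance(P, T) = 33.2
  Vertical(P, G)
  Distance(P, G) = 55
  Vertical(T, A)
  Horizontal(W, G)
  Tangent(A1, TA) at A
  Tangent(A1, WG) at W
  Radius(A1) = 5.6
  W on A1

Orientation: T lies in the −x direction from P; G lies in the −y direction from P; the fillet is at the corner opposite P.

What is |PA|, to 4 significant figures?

59.52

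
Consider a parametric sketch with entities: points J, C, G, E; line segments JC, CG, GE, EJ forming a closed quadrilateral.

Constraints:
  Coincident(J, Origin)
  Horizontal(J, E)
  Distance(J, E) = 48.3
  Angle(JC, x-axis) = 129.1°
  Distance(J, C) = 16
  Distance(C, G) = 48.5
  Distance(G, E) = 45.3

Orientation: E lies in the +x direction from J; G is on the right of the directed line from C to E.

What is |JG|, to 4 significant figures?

32.81

Checks: |CG| = 48.50 ✓; |GE| = 45.30 ✓.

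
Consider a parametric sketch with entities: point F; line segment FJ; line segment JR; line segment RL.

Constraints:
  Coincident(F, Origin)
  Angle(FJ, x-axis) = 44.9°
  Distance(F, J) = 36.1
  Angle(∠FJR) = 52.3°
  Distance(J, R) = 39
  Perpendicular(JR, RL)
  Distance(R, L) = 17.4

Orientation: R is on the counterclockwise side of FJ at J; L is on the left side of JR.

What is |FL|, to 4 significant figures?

20.27

F is at the origin; FJ runs at 44.9° with length 36.1, so J = 36.1·(cos 44.9°, sin 44.9°) = (25.57, 25.48). ∠FJR = 52.3°, so JR runs at 44.9° + (180° − 52.3°) = 172.6° from the x-axis; with |JR| = 39.0, R = J + 39.0·(cos 172.6°, sin 172.6°) = (-13.10, 30.50). JR is perpendicular to RL; with |RL| = 17.4 on the left of JR, L = R + 17.4·(-0.1288, -0.9917) = (-15.35, 13.25). Then |FL| = |L − F| = 20.27.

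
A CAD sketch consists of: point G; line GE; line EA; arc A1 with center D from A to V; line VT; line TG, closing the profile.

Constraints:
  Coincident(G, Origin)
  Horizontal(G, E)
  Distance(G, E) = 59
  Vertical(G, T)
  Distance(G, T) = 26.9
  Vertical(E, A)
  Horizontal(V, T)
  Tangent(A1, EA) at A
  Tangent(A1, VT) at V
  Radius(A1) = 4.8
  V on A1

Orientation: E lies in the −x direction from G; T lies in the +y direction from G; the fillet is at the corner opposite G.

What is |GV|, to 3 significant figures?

60.5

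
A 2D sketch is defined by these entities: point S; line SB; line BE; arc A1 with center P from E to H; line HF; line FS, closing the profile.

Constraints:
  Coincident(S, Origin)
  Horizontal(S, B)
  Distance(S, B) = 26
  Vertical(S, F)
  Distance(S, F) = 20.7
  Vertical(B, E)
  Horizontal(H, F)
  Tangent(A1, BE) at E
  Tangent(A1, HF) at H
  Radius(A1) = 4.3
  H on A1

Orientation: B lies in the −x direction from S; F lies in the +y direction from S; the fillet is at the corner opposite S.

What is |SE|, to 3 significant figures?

30.7

The virtual corner opposite S is at (-26.0, 20.7). A1 meets BE tangentially, so PE is at right angles to BE and A1 meets HF tangentially, so PH is at right angles to HF, with radius 4.3, so the center P sits 4.3 in from both sides at P = (-21.7, 16.4). That places the tangent points at E = (-26.0, 16.4) on BE and H = (-21.7, 20.7) on HF. Then |SE| = |E − S| = 30.7.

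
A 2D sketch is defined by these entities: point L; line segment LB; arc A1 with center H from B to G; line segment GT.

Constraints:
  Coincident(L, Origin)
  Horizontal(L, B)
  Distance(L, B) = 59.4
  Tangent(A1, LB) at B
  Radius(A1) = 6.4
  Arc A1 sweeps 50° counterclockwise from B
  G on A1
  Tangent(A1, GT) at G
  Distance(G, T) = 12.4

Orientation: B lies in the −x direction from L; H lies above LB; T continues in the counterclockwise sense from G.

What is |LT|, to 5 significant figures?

47.996

L is at the origin; LB is horizontal with |LB| = 59.4 and B on the −x side, so B = (-59.400, 0.0000). A1 meets LB tangentially, so HB is at right angles to LB, so H = B + (0, 6.4) = (-59.400, 6.4000). On A1, B sits at bearing -90° from H; a 50° counterclockwise sweep puts G at bearing -40°, so G = H + 6.4·(cos -40°, sin -40°) = (-54.497, 2.2862). A1 meets GT tangentially, so HG is at right angles to GT, so GT runs along (−sin -40°, cos -40°); with |GT| = 12.4, T = (-46.527, 11.785). Then |LT| = |T − L| = 47.996.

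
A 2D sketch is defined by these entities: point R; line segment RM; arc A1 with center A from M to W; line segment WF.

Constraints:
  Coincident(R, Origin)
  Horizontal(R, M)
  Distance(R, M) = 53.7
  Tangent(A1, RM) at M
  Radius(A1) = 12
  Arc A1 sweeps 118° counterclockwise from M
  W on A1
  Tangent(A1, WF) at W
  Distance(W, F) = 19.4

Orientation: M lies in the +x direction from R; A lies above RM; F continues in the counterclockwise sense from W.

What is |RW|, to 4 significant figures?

66.67

R is at the origin; R and M share the same y with |RM| = 53.7 and M on the +x side, so M = (53.70, 0.000). Since A1 is tangent to RM there, AM ⟂ RM, so A = M + (0, 12) = (53.70, 12.00). On A1, M sits at bearing -90° from A; a 118° counterclockwise sweep puts W at bearing 28°, so W = A + 12.0·(cos 28°, sin 28°) = (64.30, 17.63). Then |RW| = |W − R| = 66.67.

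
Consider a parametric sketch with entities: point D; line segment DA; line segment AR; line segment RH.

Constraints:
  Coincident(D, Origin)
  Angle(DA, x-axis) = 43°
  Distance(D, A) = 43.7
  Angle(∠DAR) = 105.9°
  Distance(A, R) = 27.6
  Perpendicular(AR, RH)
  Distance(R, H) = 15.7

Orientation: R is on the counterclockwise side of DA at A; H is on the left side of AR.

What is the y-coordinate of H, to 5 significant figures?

47.221

D is at the origin; DA runs at 43.0° with length 43.7, so A = 43.7·(cos 43.0°, sin 43.0°) = (31.960, 29.803). ∠DAR = 105.9°, so AR runs at 43.0° + (180° − 105.9°) = 117.10° from the x-axis; with |AR| = 27.6, R = A + 27.6·(cos 117.10°, sin 117.10°) = (19.387, 54.373). AR is perpendicular to RH; with |RH| = 15.7 on the left of AR, H = R + 15.7·(-0.89021, -0.45554) = (5.4108, 47.221). So H.y = 47.221.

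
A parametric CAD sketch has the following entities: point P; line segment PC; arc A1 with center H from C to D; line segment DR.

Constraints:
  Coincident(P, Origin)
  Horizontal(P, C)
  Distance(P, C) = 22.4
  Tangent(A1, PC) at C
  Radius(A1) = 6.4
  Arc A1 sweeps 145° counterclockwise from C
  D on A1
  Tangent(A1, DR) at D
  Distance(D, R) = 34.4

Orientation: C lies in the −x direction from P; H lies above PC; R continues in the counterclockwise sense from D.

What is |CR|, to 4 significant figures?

39.81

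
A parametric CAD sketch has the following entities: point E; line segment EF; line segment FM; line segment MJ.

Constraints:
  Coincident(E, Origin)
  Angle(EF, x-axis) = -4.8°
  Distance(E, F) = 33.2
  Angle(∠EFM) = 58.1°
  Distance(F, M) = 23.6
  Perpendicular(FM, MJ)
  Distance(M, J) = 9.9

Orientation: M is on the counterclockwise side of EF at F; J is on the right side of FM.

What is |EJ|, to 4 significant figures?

38.56

E is at the origin; EF runs at -4.8° with length 33.2, so F = 33.2·(cos -4.8°, sin -4.8°) = (33.08, -2.778). ∠EFM = 58.1°, so FM runs at -4.8° + (180° − 58.1°) = 117.1° from the x-axis; with |FM| = 23.6, M = F + 23.6·(cos 117.1°, sin 117.1°) = (22.33, 18.23). The perpendicularity gives MJ at right angles to FM; with |MJ| = 9.9 on the right of FM, J = M + 9.9·(0.8902, 0.4555) = (31.15, 22.74). Then |EJ| = |J − E| = 38.56.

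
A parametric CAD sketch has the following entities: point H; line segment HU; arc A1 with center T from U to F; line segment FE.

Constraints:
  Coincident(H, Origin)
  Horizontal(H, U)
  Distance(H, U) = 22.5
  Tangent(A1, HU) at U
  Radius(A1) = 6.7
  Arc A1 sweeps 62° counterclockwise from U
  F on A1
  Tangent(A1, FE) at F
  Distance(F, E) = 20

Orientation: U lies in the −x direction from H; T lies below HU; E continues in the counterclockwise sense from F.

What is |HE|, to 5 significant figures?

43.350

On A1, U sits at bearing 90° from T; a 62° counterclockwise sweep puts F at bearing 152°, so F = T + 6.7·(cos 152°, sin 152°) = (-28.416, -3.5545). Since A1 is tangent to FE there, TF ⟂ FE, so FE runs along (−sin 152°, cos 152°); with |FE| = 20.0, E = (-37.805, -21.213). Then |HE| = |E − H| = 43.350.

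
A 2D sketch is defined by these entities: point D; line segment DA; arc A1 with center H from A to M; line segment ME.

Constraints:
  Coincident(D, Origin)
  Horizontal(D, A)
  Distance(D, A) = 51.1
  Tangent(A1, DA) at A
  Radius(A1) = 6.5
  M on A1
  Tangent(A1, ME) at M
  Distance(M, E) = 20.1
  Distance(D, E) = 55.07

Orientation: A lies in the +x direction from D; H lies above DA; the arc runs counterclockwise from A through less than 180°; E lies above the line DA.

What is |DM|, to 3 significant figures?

57.7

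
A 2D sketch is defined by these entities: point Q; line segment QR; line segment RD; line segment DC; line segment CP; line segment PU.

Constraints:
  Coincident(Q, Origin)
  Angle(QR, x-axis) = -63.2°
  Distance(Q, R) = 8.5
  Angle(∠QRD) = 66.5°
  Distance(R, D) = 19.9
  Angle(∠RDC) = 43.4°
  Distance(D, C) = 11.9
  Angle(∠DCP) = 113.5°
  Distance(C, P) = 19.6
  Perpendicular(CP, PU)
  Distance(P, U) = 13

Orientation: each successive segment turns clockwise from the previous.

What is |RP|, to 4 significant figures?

6.792

Q is at the origin; QR runs at -63.2° with length 8.5, so R = (3.832, -7.587). ∠QRD = 66.5° gives RD at -176.7° from the x-axis; with |RD| = 19.9, D = (-16.03, -8.733). ∠RDC = 43.4° gives DC at 46.70° from the x-axis; with |DC| = 11.9, C = (-7.873, -0.07201). ∠DCP = 113.5° gives CP at -19.80° from the x-axis; with |CP| = 19.6, P = (10.57, -6.711). Then |RP| = |P − R| = 6.792.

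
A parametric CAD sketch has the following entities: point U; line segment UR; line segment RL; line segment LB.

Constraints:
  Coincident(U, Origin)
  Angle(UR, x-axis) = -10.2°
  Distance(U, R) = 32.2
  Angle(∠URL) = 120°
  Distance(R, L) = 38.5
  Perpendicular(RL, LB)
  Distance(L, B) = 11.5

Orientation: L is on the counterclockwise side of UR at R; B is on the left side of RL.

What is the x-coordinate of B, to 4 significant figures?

47.76

U is at the origin; UR runs at -10.2° with length 32.2, so R = 32.2·(cos -10.2°, sin -10.2°) = (31.69, -5.702). ∠URL = 120.0°, so RL runs at -10.2° + (180° − 120.0°) = 49.80° from the x-axis; with |RL| = 38.5, L = R + 38.5·(cos 49.80°, sin 49.80°) = (56.54, 23.70). RL is perpendicular to LB; with |LB| = 11.5 on the left of RL, B = L + 11.5·(-0.7638, 0.6455) = (47.76, 31.13). So B.x = 47.76.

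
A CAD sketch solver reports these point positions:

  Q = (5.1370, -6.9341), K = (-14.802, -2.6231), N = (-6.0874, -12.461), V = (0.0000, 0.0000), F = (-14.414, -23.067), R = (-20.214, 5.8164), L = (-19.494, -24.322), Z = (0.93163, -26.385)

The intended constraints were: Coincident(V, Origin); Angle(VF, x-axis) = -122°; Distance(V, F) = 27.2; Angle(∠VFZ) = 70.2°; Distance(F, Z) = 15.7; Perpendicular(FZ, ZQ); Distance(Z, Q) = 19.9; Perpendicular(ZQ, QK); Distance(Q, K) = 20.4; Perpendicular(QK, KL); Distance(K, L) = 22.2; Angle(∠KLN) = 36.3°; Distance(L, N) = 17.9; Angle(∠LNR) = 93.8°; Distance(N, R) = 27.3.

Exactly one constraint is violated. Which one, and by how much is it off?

Distance(N, R) = 27.3 — off by 4.20.

V = (0.00, 0.00) ✓; VF at -122.0° ✓; |VF| = 27.20 ✓; ∠VFZ = 70.20° ✓; |FZ| = 15.70 ✓; ∠(FZ, ZQ) = 90.00° ✓; |ZQ| = 19.90 ✓; ∠(ZQ, QK) = 90.00° ✓; |QK| = 20.40 ✓; ∠(QK, KL) = 90.00° ✓; |KL| = 22.20 ✓; ∠KLN = 36.30° ✓; |LN| = 17.90 ✓; ∠LNR = 93.80° ✓; |NR| = 23.10 ✗.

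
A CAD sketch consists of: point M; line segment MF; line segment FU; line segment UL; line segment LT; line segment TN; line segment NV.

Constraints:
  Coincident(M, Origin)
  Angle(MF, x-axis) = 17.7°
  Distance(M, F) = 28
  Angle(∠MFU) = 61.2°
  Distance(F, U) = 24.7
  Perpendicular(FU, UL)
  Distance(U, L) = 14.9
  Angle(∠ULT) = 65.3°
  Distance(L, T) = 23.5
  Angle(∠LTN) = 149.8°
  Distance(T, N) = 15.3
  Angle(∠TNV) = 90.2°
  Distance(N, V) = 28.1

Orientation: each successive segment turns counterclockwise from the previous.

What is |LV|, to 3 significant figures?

39.2

∠LTN = 149.8° gives TN at 11.4° from the x-axis; with |TN| = 15.3, N = (35.7, 10.2). ∠TNV = 90.2° gives NV at 101° from the x-axis; with |NV| = 28.1, V = (30.3, 37.7). Then |LV| = |V − L| = 39.2.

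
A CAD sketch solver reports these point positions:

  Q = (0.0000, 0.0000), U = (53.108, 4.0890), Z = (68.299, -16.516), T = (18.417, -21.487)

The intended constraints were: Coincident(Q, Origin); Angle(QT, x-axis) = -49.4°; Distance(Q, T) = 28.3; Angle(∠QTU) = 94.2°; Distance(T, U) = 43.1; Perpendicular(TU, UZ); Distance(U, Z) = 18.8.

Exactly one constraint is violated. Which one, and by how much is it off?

Distance(U, Z) = 18.8 — off by 6.80.

Q = (0.00, 0.00) ✓; QT at -49.40° ✓; |QT| = 28.30 ✓; ∠QTU = 94.20° ✓; |TU| = 43.10 ✓; ∠(TU, UZ) = 90.00° ✓; |UZ| = 25.60 ✗.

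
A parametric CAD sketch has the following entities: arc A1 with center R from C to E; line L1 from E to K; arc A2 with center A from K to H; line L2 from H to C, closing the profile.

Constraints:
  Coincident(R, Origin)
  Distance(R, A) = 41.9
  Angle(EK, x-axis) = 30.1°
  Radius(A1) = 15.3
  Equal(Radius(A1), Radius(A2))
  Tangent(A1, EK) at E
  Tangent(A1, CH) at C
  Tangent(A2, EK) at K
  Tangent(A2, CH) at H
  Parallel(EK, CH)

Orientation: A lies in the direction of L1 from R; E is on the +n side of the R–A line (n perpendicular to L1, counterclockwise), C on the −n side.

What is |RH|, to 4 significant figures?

44.61

The slot axis is L1's direction at 30.1°, so u = (cos 30.1°, sin 30.1°) = (0.8652, 0.5015) and n = (−sin 30.1°, cos 30.1°) = (-0.5015, 0.8652). R is at the origin and A lies 41.9 along u from R, so A = 41.9·u = (36.25, 21.01). Tangency of A1 to both parallel lines with radius 15.3 puts E and C at R ± 15.3·n: E = (-7.673, 13.24), C = (7.673, -13.24). Equal radii place K and H the same way about A: K = A + 15.3·n = (28.58, 34.25), H = A − 15.3·n = (43.92, 7.776). Then |RH| = |H − R| = 44.61.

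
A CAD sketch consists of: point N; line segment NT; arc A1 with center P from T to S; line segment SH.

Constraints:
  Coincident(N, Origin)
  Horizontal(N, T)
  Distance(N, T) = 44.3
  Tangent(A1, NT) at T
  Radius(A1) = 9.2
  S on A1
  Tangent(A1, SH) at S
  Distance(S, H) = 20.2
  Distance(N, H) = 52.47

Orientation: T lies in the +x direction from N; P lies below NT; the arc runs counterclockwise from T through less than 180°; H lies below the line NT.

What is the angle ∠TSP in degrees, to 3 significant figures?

35.6°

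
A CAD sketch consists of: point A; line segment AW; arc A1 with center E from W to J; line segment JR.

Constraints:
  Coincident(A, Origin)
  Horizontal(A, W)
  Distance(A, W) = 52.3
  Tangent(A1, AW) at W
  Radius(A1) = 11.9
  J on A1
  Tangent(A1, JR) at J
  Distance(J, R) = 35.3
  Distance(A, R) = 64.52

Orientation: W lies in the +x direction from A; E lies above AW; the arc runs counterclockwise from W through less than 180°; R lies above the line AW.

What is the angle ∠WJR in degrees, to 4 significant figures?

118.5°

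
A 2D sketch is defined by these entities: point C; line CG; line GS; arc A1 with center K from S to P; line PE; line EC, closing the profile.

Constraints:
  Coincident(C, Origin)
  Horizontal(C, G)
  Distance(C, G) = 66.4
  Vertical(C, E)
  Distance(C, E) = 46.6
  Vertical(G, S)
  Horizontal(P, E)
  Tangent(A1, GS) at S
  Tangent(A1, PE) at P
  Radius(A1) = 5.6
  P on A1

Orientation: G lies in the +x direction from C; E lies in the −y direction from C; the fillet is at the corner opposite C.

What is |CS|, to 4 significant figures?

78.04

C is at the origin; C and G share the same y with |CG| = 66.4 and G on the +x side, so G = (66.40, 0.000). C and E share the same x with |CE| = 46.6 and E on the −y side, so E = (0.000, -46.60). The virtual corner opposite C is at (66.40, -46.60). Tangency of A1 to GS means the radius KS is perpendicular to GS and tangency of A1 to PE means the radius KP is perpendicular to PE, with radius 5.6, so the center K sits 5.6 in from both sides at K = (60.80, -41.00). That places the tangent points at S = (66.40, -41.00) on GS and P = (60.80, -46.60) on PE. Then |CS| = |S − C| = 78.04.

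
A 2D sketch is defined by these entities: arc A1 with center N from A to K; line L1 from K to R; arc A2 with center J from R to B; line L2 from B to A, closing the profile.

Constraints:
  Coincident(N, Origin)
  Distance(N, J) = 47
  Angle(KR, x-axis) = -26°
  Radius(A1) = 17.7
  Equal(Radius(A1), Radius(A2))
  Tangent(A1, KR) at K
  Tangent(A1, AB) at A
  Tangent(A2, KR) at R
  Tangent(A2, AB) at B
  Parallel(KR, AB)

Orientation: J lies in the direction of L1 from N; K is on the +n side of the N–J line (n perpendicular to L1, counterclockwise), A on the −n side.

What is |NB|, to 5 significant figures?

50.222

Tangency of A1 to both parallel lines with radius 17.7 puts K and A at N ± 17.7·n: K = (7.7592, 15.909), A = (-7.7592, -15.909). Equal radii place R and B the same way about J: R = J + 17.7·n = (50.002, -4.6948), B = J − 17.7·n = (34.484, -36.512). Then |NB| = |B − N| = 50.222.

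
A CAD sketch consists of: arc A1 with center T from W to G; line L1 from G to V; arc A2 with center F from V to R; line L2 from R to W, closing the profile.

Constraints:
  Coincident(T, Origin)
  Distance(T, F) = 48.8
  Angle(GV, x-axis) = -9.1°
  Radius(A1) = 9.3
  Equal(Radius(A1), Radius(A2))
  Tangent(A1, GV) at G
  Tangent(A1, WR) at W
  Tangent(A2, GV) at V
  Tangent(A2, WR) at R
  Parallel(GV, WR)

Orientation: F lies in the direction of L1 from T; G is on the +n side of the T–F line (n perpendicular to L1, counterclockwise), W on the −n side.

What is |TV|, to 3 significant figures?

49.7

Tangency of A1 to both parallel lines with radius 9.3 puts G and W at T ± 9.3·n: G = (1.47, 9.18), W = (-1.47, -9.18). Equal radii place V and R the same way about F: V = F + 9.3·n = (49.7, 1.46), R = F − 9.3·n = (46.7, -16.9). Then |TV| = |V − T| = 49.7.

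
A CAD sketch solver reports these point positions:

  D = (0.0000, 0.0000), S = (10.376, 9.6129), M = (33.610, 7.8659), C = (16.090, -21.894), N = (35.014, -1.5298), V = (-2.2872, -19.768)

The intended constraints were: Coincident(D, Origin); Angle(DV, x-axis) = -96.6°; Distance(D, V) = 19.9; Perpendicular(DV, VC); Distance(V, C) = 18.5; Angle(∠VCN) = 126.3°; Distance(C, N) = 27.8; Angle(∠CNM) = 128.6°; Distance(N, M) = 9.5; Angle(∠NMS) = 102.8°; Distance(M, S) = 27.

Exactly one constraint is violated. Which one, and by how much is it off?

Distance(M, S) = 27 — off by 3.70.

D = (0.00, 0.00) ✓; DV at -96.60° ✓; |DV| = 19.90 ✓; ∠(DV, VC) = 90.00° ✓; |VC| = 18.50 ✓; ∠VCN = 126.3° ✓; |CN| = 27.80 ✓; ∠CNM = 128.6° ✓; |NM| = 9.500 ✓; ∠NMS = 102.8° ✓; |MS| = 23.30 ✗.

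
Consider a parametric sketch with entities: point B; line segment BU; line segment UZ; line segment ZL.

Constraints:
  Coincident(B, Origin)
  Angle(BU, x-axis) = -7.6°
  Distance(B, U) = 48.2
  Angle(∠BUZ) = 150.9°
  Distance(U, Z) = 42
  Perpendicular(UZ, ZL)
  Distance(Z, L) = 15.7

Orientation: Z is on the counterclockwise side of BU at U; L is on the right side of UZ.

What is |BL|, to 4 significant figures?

92.78

∠BUZ = 150.9°, so UZ runs at -7.6° + (180° − 150.9°) = 21.50° from the x-axis; with |UZ| = 42.0, Z = U + 42.0·(cos 21.50°, sin 21.50°) = (86.85, 9.018). UZ is perpendicular to ZL; with |ZL| = 15.7 on the right of UZ, L = Z + 15.7·(0.3665, -0.9304) = (92.61, -5.589). Then |BL| = |L − B| = 92.78.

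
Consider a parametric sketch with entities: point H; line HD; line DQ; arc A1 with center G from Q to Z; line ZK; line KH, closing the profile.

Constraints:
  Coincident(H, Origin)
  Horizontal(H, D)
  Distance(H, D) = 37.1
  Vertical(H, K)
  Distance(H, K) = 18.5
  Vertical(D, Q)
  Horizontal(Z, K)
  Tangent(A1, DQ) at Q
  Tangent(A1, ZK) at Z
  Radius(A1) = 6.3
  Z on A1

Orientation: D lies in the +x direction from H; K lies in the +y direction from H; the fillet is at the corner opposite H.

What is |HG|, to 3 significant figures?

33.1

H and K share the same x with |HK| = 18.5 and K on the +y side, so K = (0.00, 18.5). The virtual corner opposite H is at (37.1, 18.5). A1 meets DQ tangentially, so GQ is at right angles to DQ and the tangent condition forces GZ to be normal to ZK, with radius 6.3, so the center G sits 6.3 in from both sides at G = (30.8, 12.2). Then |HG| = |G − H| = 33.1.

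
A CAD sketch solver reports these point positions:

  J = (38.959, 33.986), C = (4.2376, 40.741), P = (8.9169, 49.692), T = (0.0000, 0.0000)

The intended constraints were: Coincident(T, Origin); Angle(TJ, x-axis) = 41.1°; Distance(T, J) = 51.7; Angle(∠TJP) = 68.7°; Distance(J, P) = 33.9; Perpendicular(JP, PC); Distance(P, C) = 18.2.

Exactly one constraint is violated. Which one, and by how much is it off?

Distance(P, C) = 18.2 — off by 8.10.

T = (0.00, 0.00) ✓; TJ at 41.10° ✓; |TJ| = 51.70 ✓; ∠TJP = 68.70° ✓; |JP| = 33.90 ✓; ∠(JP, PC) = 90.00° ✓; |PC| = 10.10 ✗.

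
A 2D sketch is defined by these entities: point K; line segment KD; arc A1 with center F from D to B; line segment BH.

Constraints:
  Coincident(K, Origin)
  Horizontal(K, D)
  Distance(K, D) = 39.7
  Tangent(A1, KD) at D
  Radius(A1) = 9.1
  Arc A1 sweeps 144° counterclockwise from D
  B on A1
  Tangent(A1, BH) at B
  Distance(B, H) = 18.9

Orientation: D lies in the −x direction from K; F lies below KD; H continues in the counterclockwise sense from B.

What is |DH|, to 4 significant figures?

29.31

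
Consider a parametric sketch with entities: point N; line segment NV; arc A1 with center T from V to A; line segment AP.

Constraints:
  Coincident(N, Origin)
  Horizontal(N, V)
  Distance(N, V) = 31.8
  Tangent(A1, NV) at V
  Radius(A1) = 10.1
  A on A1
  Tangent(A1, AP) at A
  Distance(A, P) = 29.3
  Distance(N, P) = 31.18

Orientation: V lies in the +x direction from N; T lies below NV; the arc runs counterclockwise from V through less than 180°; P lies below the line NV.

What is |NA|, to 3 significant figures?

23.6

N is at the origin; NV is horizontal with |NV| = 31.8 and V on the +x side, so V = (31.8, 0.00). The tangent condition forces TV to be normal to NV, so T = V + (0, -10.1) = (31.8, -10.1). Since TA ⟂ AP (tangency), |TP| = √(10.1² + 29.3²) = 31.0 regardless of where A sits on A1. So P lies on both circle(N, 31.18) and circle(T, 31.0); the below-NV intersection is P = (8.13, -30.1). A is the foot of the tangent from P: A = (23.1, -4.93).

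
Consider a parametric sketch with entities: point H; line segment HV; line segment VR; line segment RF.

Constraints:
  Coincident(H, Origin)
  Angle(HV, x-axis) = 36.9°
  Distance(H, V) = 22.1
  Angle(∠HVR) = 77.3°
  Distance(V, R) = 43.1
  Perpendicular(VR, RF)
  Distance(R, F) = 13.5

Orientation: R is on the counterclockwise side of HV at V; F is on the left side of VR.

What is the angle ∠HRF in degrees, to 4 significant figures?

60.59°

∠HVR = 77.3°, so VR runs at 36.9° + (180° − 77.3°) = 139.6° from the x-axis; with |VR| = 43.1, R = V + 43.1·(cos 139.6°, sin 139.6°) = (-15.15, 41.20). VR is perpendicular to RF; with |RF| = 13.5 on the left of VR, F = R + 13.5·(-0.6481, -0.7615) = (-23.90, 30.92). Then cos ∠HRF = RH·RF / (|RH||RF|), giving 60.59°.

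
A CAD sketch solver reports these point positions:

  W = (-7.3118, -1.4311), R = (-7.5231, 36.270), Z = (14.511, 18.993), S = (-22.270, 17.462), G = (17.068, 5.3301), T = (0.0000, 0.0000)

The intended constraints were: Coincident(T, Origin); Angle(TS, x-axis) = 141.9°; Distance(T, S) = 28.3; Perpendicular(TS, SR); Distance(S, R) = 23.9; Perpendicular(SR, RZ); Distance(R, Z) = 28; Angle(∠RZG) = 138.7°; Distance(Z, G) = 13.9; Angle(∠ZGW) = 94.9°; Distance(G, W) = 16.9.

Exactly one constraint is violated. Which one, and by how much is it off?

Distance(G, W) = 16.9 — off by 8.40.

T = (0.00, 0.00) ✓; TS at 141.9° ✓; |TS| = 28.30 ✓; ∠(TS, SR) = 90.00° ✓; |SR| = 23.90 ✓; ∠(SR, RZ) = 90.00° ✓; |RZ| = 28.00 ✓; ∠RZG = 138.7° ✓; |ZG| = 13.90 ✓; ∠ZGW = 94.90° ✓; |GW| = 25.30 ✗.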